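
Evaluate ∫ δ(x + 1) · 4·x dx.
-4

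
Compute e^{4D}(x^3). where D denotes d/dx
x^{3} + 12 x^{2} + 48 x + 64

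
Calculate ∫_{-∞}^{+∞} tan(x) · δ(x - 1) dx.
\tan{\left(1 \right)}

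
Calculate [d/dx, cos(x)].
- \sin{\left(x \right)}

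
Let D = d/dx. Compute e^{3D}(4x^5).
4 x^{5} + 60 x^{4} + 360 x^{3} + 1080 x^{2} + 1620 x + 972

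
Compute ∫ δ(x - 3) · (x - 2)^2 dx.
1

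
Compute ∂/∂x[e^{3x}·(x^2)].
x \left(3 x + 2\right) e^{3 x}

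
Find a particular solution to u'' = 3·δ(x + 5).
\frac{3|x + 5|}{2}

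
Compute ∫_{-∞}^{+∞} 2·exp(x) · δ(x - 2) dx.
2 e^{2}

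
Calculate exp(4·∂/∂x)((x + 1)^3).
x^{3} + 15 x^{2} + 75 x + 125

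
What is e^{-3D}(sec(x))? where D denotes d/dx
\sec{\left(x - 3 \right)}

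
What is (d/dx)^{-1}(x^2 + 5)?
\frac{x^{3}}{3} + 5 x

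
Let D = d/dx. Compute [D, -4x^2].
- 8 x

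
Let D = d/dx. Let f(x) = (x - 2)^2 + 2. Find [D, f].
2 x - 4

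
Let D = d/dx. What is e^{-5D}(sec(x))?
\sec{\left(x - 5 \right)}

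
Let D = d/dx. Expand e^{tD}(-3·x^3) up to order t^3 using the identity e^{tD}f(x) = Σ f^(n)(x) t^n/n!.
- 3 t^{3} - 9 t^{2} x - 9 t x^{2} - 3 x^{3}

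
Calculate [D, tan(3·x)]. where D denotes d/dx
\frac{3}{\cos^{2}{\left(3 x \right)}}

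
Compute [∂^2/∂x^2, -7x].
-14\frac{d}{dx}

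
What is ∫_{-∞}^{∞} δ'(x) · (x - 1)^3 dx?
-3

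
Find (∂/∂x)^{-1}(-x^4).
- \frac{x^{5}}{5}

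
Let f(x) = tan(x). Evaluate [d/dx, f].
\frac{1}{\cos^{2}{\left(x \right)}}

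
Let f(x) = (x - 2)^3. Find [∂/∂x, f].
3 \left(x - 2\right)^{2}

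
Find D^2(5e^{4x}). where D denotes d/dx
80 e^{4 x}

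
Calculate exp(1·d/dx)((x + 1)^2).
x^{2} + 4 x + 4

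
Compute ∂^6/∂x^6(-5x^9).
- 302400 x^{3}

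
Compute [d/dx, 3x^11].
33 x^{10}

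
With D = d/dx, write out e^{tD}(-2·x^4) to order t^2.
2 x^{2} \left(- 6 t^{2} - 4 t x - x^{2}\right)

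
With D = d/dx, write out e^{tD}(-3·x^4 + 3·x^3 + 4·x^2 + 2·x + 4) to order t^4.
- 3 t^{4} + t^{3} \left(3 - 12 x\right) + t^{2} \left(- 18 x^{2} + 9 x + 4\right) + t \left(- 12 x^{3} + 9 x^{2} + 8 x + 2\right) - 3 x^{4} + 3 x^{3} + 4 x^{2} + 2 x + 4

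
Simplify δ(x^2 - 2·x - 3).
\frac{\delta(x - 3) + \delta(x + 1)}{4}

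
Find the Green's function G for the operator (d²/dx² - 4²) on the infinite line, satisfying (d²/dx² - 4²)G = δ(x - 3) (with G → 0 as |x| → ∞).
-\frac{e^{-4|x - 3|}}{8}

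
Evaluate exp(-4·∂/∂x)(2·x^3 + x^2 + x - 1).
2 x^{3} - 23 x^{2} + 89 x - 117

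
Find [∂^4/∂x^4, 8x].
32\frac{d^{3}}{dx^{3}}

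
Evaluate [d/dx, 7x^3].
21 x^{2}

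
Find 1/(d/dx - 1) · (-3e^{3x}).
- \frac{3 e^{3 x}}{2}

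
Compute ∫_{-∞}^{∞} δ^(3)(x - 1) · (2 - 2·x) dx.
0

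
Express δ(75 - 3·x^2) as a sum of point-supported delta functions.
\frac{\delta(x - 5) + \delta(x + 5)}{30}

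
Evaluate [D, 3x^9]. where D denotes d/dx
27 x^{8}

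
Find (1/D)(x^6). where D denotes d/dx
\frac{x^{7}}{7}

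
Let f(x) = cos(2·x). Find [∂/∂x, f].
- 2 \sin{\left(2 x \right)}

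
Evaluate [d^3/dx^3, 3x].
9\frac{d^{2}}{dx^{2}}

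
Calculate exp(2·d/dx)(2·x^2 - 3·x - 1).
2 x^{2} + 5 x + 1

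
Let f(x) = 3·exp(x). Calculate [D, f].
3 e^{x}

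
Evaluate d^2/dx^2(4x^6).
120 x^{4}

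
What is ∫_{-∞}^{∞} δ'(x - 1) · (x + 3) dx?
-1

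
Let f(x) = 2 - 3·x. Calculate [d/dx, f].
-3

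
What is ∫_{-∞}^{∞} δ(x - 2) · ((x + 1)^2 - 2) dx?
7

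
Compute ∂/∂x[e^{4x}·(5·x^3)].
x^{2} \left(20 x + 15\right) e^{4 x}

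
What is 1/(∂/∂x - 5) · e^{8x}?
\frac{e^{8 x}}{3}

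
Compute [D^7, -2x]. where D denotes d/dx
-14D^{6}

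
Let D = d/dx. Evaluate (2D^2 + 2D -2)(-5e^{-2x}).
- 10 e^{- 2 x}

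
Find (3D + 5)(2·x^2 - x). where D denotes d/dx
10 x^{2} + 7 x - 3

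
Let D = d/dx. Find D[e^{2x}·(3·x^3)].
x^{2} \left(6 x + 9\right) e^{2 x}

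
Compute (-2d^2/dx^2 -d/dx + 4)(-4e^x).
- 4 e^{x}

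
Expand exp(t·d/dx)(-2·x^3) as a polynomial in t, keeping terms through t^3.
- 2 t^{3} - 6 t^{2} x - 6 t x^{2} - 2 x^{3}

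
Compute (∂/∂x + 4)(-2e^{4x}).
- 16 e^{4 x}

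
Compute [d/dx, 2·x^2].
4 x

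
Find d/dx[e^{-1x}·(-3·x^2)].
3 x \left(x - 2\right) e^{- x}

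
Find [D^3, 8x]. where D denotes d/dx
24D^{2}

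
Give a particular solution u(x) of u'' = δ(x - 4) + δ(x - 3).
\frac{|x - 4|}{2} + \frac{|x - 3|}{2}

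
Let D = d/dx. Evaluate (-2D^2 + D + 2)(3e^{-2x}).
- 24 e^{- 2 x}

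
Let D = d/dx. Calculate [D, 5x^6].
30 x^{5}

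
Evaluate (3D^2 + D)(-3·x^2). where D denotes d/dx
- 6 x - 18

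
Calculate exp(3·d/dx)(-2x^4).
- 2 x^{4} - 24 x^{3} - 108 x^{2} - 216 x - 162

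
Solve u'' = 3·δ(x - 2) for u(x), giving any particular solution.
\frac{3|x - 2|}{2}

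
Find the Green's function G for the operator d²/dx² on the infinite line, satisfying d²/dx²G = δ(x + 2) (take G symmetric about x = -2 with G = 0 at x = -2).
\frac{|x + 2|}{2}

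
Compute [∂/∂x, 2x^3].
6 x^{2}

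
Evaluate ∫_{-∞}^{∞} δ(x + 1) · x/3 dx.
- \frac{1}{3}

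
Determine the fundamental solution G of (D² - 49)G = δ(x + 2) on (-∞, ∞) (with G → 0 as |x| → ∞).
-\frac{e^{-7|x + 2|}}{14}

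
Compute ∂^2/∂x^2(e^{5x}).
25 e^{5 x}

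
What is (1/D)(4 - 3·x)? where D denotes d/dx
- \frac{3 x^{2}}{2} + 4 x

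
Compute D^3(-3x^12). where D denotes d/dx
- 3960 x^{9}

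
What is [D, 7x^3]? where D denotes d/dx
21 x^{2}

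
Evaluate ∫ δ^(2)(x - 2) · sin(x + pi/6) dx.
- \sin{\left(\frac{\pi}{6} + 2 \right)}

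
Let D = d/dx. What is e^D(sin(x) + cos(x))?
\sqrt{2} \sin{\left(x + \frac{\pi}{4} + 1 \right)}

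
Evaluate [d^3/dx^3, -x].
-3\frac{d^{2}}{dx^{2}}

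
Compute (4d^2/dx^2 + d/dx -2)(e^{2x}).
16 e^{2 x}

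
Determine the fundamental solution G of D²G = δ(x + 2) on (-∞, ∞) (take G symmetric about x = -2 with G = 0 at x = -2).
\frac{|x + 2|}{2}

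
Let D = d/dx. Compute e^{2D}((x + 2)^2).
x^{2} + 8 x + 16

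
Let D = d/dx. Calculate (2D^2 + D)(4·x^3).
12 x \left(x + 4\right)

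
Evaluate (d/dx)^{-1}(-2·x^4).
- \frac{2 x^{5}}{5}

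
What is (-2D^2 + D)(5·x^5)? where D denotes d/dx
25 x^{3} \left(x - 8\right)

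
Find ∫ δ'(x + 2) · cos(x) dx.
- \sin{\left(2 \right)}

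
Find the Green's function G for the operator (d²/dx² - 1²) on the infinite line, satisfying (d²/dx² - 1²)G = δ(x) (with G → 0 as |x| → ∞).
-\frac{e^{-|x|}}{2}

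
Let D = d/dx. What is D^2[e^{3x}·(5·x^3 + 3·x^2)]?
\left(45 x^{3} + 117 x^{2} + 66 x + 6\right) e^{3 x}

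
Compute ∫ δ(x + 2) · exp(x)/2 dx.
\frac{1}{2 e^{2}}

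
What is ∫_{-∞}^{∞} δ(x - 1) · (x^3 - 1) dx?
0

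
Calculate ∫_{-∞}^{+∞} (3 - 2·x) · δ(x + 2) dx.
7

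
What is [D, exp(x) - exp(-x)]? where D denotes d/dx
2 \cosh{\left(x \right)}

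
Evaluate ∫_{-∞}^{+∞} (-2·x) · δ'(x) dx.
2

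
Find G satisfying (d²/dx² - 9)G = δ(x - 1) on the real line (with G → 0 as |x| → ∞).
-\frac{e^{-3|x - 1|}}{6}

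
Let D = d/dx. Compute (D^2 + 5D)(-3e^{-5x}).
0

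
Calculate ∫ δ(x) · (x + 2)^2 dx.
4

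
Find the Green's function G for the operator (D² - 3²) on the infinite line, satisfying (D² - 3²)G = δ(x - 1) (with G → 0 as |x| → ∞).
-\frac{e^{-3|x - 1|}}{6}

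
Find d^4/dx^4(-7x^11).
- 55440 x^{7}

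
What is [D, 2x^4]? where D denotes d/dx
8 x^{3}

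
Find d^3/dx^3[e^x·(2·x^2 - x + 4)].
\left(2 x^{2} + 11 x + 13\right) e^{x}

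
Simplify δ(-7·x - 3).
\frac{\delta(x + 3/7)}{7}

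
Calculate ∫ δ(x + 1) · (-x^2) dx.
-1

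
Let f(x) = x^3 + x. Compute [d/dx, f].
3 x^{2} + 1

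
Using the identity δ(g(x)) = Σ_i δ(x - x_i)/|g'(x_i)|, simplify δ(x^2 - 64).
\frac{\delta(x - 8) + \delta(x + 8)}{16}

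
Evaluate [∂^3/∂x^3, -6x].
-18\frac{d^{2}}{dx^{2}}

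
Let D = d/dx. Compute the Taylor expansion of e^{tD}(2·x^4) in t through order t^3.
2 x \left(4 t^{3} + 6 t^{2} x + 4 t x^{2} + x^{3}\right)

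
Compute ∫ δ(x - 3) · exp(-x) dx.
e^{-3}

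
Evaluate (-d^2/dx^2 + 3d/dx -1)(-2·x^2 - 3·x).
2 x^{2} - 9 x - 5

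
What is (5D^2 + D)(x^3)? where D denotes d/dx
3 x \left(x + 10\right)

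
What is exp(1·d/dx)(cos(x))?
\cos{\left(x + 1 \right)}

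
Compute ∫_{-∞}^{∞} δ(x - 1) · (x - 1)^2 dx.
0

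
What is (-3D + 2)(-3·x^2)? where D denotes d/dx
6 x \left(3 - x\right)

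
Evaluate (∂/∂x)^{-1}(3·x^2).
x^{3}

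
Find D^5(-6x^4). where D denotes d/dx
0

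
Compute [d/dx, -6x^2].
- 12 x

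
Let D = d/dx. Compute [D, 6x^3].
18 x^{2}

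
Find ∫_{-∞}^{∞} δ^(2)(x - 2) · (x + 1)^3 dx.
18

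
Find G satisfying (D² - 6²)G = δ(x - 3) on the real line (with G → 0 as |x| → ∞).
-\frac{e^{-6|x - 3|}}{12}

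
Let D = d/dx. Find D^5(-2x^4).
0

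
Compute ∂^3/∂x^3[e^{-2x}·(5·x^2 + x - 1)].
8 \left(- 5 x^{2} + 14 x - 5\right) e^{- 2 x}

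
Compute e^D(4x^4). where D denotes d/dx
4 x^{4} + 16 x^{3} + 24 x^{2} + 16 x + 4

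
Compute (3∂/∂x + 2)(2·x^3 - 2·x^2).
2 x \left(2 x^{2} + 7 x - 6\right)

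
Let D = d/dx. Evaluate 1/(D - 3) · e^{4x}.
e^{4 x}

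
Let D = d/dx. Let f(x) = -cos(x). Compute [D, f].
\sin{\left(x \right)}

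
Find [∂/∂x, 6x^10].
60 x^{9}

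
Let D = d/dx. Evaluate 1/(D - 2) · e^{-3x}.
- \frac{e^{- 3 x}}{5}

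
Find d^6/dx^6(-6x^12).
- 3991680 x^{6}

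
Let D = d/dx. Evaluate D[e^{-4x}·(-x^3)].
x^{2} \left(4 x - 3\right) e^{- 4 x}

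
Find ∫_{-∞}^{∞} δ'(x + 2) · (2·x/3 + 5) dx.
- \frac{2}{3}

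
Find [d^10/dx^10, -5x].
-50\frac{d^{9}}{dx^{9}}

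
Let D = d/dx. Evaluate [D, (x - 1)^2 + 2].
2 x - 2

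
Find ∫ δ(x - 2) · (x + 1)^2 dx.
9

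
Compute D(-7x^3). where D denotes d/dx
- 21 x^{2}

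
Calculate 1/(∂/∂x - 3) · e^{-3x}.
- \frac{e^{- 3 x}}{6}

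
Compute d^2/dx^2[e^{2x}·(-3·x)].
12 \left(- x - 1\right) e^{2 x}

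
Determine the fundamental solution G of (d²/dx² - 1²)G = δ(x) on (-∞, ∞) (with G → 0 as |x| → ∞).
-\frac{e^{-|x|}}{2}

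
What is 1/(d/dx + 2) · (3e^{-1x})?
3 e^{- x}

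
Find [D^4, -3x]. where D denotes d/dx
-12D^{3}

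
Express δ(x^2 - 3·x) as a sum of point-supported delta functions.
\frac{\delta(x - 3) + \delta(x)}{3}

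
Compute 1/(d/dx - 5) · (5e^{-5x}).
- \frac{e^{- 5 x}}{2}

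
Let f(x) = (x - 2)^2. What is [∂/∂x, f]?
2 x - 4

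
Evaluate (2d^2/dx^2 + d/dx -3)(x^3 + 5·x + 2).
- 3 x^{3} + 3 x^{2} - 3 x - 1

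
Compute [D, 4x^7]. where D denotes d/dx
28 x^{6}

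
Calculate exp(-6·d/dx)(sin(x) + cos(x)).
\sqrt{2} \cos{\left(- x + \frac{\pi}{4} + 6 \right)}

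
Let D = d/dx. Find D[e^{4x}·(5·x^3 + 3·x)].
\left(20 x^{3} + 15 x^{2} + 12 x + 3\right) e^{4 x}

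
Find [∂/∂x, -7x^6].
- 42 x^{5}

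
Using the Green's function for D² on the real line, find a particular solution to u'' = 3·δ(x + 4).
\frac{3|x + 4|}{2}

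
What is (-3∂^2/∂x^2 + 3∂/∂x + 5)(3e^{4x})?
- 93 e^{4 x}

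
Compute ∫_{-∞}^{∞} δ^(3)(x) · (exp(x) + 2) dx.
-1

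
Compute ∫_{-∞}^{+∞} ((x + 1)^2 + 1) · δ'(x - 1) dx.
-4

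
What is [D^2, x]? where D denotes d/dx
2D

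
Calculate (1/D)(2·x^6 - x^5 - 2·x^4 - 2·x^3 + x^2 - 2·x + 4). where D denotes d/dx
\frac{2 x^{7}}{7} - \frac{x^{6}}{6} - \frac{2 x^{5}}{5} - \frac{x^{4}}{2} + \frac{x^{3}}{3} - x^{2} + 4 x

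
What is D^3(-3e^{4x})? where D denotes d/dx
- 192 e^{4 x}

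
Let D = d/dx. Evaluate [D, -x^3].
- 3 x^{2}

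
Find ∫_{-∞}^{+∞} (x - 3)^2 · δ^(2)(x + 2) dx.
2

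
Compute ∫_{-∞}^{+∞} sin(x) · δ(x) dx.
0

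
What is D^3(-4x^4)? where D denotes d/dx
- 96 x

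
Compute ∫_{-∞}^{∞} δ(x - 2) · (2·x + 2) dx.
6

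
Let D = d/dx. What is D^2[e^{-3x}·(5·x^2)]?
5 \left(9 x^{2} - 12 x + 2\right) e^{- 3 x}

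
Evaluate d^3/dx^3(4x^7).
840 x^{4}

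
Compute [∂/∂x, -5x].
-5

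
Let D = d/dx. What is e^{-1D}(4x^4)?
4 x^{4} - 16 x^{3} + 24 x^{2} - 16 x + 4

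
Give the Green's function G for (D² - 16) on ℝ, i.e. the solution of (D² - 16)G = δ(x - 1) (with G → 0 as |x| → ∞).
-\frac{e^{-4|x - 1|}}{8}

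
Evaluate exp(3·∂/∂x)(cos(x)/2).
\frac{\cos{\left(x + 3 \right)}}{2}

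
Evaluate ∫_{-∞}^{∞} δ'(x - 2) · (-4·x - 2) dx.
4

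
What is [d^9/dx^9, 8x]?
72\frac{d^{8}}{dx^{8}}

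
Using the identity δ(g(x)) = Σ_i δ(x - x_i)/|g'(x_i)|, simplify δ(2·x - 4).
\frac{\delta(x - 2)}{2}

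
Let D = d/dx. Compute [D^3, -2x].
-6D^{2}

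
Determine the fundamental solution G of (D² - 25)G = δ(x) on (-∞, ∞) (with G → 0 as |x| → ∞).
-\frac{e^{-5|x|}}{10}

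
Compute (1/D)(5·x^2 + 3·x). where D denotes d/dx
\frac{5 x^{3}}{3} + \frac{3 x^{2}}{2}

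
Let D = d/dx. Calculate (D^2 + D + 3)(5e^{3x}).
75 e^{3 x}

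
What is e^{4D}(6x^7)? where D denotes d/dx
6 x^{7} + 168 x^{6} + 2016 x^{5} + 13440 x^{4} + 53760 x^{3} + 129024 x^{2} + 172032 x + 98304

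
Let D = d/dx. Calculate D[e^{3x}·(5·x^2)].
5 x \left(3 x + 2\right) e^{3 x}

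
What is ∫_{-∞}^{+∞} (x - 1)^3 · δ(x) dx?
-1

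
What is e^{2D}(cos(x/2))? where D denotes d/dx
\cos{\left(\frac{x}{2} + 1 \right)}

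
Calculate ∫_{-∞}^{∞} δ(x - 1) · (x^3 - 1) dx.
0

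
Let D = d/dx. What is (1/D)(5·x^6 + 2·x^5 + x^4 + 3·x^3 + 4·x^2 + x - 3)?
\frac{5 x^{7}}{7} + \frac{x^{6}}{3} + \frac{x^{5}}{5} + \frac{3 x^{4}}{4} + \frac{4 x^{3}}{3} + \frac{x^{2}}{2} - 3 x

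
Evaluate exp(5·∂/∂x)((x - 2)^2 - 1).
x^{2} + 6 x + 8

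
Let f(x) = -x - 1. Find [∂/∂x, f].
-1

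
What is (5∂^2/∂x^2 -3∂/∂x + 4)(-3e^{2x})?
- 54 e^{2 x}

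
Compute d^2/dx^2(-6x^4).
- 72 x^{2}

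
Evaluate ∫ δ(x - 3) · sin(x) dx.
\sin{\left(3 \right)}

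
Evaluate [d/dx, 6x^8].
48 x^{7}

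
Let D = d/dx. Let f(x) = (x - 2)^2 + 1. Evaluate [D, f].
2 x - 4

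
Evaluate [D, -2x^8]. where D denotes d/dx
- 16 x^{7}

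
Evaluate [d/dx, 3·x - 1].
3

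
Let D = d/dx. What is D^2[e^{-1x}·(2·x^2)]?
2 \left(x^{2} - 4 x + 2\right) e^{- x}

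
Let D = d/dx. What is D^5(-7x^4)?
0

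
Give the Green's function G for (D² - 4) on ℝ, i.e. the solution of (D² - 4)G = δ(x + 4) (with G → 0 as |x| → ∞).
-\frac{e^{-2|x + 4|}}{4}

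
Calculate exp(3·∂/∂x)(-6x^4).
- 6 x^{4} - 72 x^{3} - 324 x^{2} - 648 x - 486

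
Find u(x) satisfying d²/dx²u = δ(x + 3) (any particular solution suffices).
\frac{|x + 3|}{2}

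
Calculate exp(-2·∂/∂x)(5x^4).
5 x^{4} - 40 x^{3} + 120 x^{2} - 160 x + 80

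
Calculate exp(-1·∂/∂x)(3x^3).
3 x^{3} - 9 x^{2} + 9 x - 3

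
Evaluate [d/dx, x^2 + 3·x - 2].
2 x + 3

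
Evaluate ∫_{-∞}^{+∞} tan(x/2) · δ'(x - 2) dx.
- \frac{\tan^{2}{\left(1 \right)}}{2} - \frac{1}{2}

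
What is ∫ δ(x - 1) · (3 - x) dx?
2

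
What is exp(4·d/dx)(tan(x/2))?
\tan{\left(\frac{x}{2} + 2 \right)}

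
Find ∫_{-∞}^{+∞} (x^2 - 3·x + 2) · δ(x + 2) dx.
12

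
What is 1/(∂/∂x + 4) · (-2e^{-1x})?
- \frac{2 e^{- x}}{3}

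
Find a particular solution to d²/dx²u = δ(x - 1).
\frac{|x - 1|}{2}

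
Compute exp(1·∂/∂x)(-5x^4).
- 5 x^{4} - 20 x^{3} - 30 x^{2} - 20 x - 5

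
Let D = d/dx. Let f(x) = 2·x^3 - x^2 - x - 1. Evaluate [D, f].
6 x^{2} - 2 x - 1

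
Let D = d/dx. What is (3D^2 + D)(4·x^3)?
12 x \left(x + 6\right)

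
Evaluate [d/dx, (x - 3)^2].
2 x - 6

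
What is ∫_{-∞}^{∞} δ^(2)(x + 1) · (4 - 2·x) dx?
0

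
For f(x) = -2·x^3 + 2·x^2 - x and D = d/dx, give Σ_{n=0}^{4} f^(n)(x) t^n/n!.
- 2 t^{3} - t^{2} \left(6 x - 2\right) - t \left(6 x^{2} - 4 x + 1\right) - 2 x^{3} + 2 x^{2} - x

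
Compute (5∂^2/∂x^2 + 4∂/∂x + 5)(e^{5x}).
150 e^{5 x}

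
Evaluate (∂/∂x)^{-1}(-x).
- \frac{x^{2}}{2}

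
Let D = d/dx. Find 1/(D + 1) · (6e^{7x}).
\frac{3 e^{7 x}}{4}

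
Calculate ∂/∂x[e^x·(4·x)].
4 \left(x + 1\right) e^{x}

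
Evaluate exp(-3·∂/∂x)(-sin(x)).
- \sin{\left(x - 3 \right)}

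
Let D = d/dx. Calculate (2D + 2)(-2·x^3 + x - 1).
2 x \left(- 2 x^{2} - 6 x + 1\right)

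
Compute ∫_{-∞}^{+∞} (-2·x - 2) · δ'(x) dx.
2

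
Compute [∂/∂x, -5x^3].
- 15 x^{2}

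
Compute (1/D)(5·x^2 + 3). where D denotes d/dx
\frac{5 x^{3}}{3} + 3 x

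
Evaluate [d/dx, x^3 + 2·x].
3 x^{2} + 2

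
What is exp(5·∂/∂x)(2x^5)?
2 x^{5} + 50 x^{4} + 500 x^{3} + 2500 x^{2} + 6250 x + 6250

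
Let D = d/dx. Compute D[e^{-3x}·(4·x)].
4 \left(1 - 3 x\right) e^{- 3 x}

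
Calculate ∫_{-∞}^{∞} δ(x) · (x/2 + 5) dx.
5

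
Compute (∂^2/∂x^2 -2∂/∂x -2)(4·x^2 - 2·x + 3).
- 8 x^{2} - 12 x + 6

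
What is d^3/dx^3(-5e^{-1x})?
5 e^{- x}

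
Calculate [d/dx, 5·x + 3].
5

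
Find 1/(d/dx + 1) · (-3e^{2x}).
- e^{2 x}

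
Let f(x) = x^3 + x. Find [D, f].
3 x^{2} + 1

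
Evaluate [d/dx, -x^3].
- 3 x^{2}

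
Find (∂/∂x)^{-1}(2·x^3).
\frac{x^{4}}{2}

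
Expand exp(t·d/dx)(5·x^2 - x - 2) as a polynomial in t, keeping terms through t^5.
5 t^{2} + t \left(10 x - 1\right) + 5 x^{2} - x - 2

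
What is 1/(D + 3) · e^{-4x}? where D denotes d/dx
- e^{- 4 x}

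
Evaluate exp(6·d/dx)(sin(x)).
\sin{\left(x + 6 \right)}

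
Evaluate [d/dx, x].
1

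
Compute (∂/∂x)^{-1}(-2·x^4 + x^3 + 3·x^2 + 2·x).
- \frac{2 x^{5}}{5} + \frac{x^{4}}{4} + x^{3} + x^{2}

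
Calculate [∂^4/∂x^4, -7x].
-28\frac{d^{3}}{dx^{3}}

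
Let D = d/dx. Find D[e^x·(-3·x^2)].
3 x \left(- x - 2\right) e^{x}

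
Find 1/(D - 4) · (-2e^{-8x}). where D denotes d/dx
\frac{e^{- 8 x}}{6}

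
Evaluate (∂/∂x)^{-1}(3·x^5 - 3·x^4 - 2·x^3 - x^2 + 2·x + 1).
\frac{x^{6}}{2} - \frac{3 x^{5}}{5} - \frac{x^{4}}{2} - \frac{x^{3}}{3} + x^{2} + x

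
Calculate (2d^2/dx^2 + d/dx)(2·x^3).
6 x \left(x + 4\right)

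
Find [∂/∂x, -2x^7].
- 14 x^{6}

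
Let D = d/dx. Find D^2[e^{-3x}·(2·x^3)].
6 x \left(3 x^{2} - 6 x + 2\right) e^{- 3 x}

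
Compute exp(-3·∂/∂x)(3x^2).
3 x^{2} - 18 x + 27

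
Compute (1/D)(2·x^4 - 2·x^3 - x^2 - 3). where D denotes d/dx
\frac{2 x^{5}}{5} - \frac{x^{4}}{2} - \frac{x^{3}}{3} - 3 x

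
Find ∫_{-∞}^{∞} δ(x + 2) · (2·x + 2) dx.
-2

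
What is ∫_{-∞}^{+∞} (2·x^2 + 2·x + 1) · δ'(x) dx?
-2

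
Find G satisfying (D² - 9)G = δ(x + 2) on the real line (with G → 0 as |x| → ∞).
-\frac{e^{-3|x + 2|}}{6}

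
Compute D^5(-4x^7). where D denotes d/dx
- 10080 x^{2}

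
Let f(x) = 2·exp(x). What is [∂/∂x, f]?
2 e^{x}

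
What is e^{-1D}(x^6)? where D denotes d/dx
x^{6} - 6 x^{5} + 15 x^{4} - 20 x^{3} + 15 x^{2} - 6 x + 1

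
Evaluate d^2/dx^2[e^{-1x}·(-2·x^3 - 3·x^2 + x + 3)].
\left(- 2 x^{3} + 9 x^{2} + x - 5\right) e^{- x}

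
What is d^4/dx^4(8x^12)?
95040 x^{8}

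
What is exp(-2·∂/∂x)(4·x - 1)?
4 x - 9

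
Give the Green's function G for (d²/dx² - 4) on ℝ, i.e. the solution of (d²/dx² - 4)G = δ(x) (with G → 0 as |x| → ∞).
-\frac{e^{-2|x|}}{4}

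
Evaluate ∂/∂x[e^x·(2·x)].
2 \left(x + 1\right) e^{x}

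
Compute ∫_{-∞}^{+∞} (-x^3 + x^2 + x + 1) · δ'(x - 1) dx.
0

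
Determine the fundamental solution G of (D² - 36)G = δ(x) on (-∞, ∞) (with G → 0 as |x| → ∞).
-\frac{e^{-6|x|}}{12}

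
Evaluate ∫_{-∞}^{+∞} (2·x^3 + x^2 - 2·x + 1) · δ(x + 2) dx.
-7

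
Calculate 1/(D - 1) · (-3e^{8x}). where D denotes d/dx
- \frac{3 e^{8 x}}{7}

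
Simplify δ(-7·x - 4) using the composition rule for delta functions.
\frac{\delta(x + 4/7)}{7}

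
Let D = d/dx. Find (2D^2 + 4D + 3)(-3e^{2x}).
- 57 e^{2 x}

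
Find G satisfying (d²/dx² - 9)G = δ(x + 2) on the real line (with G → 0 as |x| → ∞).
-\frac{e^{-3|x + 2|}}{6}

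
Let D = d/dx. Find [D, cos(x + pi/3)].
- \sin{\left(x + \frac{\pi}{3} \right)}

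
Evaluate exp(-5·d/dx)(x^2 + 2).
x^{2} - 10 x + 27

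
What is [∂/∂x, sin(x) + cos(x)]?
- \sin{\left(x \right)} + \cos{\left(x \right)}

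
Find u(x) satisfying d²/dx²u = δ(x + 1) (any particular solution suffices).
\frac{|x + 1|}{2}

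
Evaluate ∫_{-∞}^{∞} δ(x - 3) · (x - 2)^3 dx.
1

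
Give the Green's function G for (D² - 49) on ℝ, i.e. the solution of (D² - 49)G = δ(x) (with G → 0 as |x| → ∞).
-\frac{e^{-7|x|}}{14}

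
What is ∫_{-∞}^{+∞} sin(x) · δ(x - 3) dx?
\sin{\left(3 \right)}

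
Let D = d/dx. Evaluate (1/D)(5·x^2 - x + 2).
\frac{5 x^{3}}{3} - \frac{x^{2}}{2} + 2 x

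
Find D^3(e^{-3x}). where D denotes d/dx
- 27 e^{- 3 x}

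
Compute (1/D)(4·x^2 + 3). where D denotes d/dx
\frac{4 x^{3}}{3} + 3 x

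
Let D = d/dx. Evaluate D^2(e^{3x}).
9 e^{3 x}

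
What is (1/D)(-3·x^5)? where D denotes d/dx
- \frac{x^{6}}{2}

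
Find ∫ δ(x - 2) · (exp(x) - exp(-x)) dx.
2 \sinh{\left(2 \right)}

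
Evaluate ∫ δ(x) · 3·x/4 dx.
0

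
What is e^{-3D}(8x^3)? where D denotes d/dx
8 x^{3} - 72 x^{2} + 216 x - 216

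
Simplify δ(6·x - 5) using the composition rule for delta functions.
\frac{\delta(x - 5/6)}{6}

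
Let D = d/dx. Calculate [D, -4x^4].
- 16 x^{3}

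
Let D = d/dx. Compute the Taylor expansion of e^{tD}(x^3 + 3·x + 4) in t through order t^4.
t^{3} + 3 t^{2} x + 3 t \left(x^{2} + 1\right) + x^{3} + 3 x + 4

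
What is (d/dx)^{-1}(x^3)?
\frac{x^{4}}{4}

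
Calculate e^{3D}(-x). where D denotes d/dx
- x - 3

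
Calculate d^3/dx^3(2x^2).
0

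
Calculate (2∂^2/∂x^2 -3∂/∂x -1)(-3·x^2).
3 x^{2} + 18 x - 12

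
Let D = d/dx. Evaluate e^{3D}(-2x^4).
- 2 x^{4} - 24 x^{3} - 108 x^{2} - 216 x - 162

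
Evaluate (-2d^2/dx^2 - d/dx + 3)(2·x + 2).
6 x + 4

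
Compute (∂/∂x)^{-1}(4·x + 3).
2 x^{2} + 3 x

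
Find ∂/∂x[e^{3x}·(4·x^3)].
12 x^{2} \left(x + 1\right) e^{3 x}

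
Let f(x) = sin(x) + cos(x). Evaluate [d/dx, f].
- \sin{\left(x \right)} + \cos{\left(x \right)}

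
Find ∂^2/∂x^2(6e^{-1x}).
6 e^{- x}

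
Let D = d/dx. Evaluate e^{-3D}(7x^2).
7 x^{2} - 42 x + 63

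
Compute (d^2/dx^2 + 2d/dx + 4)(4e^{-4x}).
48 e^{- 4 x}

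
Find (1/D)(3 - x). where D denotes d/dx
- \frac{x^{2}}{2} + 3 x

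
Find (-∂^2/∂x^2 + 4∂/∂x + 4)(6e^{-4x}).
- 168 e^{- 4 x}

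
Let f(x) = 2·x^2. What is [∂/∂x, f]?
4 x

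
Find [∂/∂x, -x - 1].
-1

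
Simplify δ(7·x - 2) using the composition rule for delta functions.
\frac{\delta(x - 2/7)}{7}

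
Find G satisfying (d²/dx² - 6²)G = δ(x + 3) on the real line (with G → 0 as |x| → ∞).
-\frac{e^{-6|x + 3|}}{12}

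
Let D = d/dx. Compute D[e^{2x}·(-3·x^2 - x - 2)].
\left(- 6 x^{2} - 8 x - 5\right) e^{2 x}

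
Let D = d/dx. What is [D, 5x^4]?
20 x^{3}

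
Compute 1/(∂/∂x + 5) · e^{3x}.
\frac{e^{3 x}}{8}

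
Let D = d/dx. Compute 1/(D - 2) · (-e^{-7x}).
\frac{e^{- 7 x}}{9}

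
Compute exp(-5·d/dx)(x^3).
x^{3} - 15 x^{2} + 75 x - 125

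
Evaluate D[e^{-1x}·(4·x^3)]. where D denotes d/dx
4 x^{2} \left(3 - x\right) e^{- x}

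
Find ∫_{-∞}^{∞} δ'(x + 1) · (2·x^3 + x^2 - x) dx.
-3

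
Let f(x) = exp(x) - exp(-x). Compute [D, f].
2 \cosh{\left(x \right)}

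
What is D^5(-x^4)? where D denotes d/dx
0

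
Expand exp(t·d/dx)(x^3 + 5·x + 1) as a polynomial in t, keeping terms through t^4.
t^{3} + 3 t^{2} x + t \left(3 x^{2} + 5\right) + x^{3} + 5 x + 1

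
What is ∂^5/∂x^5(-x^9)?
- 15120 x^{4}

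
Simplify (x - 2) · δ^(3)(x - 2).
-3\delta^{(2)}(x - 2)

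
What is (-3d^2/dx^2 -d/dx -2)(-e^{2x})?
16 e^{2 x}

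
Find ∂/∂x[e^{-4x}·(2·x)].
2 \left(1 - 4 x\right) e^{- 4 x}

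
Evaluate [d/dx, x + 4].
1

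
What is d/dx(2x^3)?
6 x^{2}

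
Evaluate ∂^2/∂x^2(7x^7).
294 x^{5}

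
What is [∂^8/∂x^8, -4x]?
-32\frac{d^{7}}{dx^{7}}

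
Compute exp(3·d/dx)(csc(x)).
\csc{\left(x + 3 \right)}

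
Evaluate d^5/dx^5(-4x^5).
-480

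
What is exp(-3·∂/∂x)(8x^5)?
8 x^{5} - 120 x^{4} + 720 x^{3} - 2160 x^{2} + 3240 x - 1944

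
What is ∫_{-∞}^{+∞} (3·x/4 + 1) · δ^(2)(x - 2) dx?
0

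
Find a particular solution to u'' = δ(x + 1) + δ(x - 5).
\frac{|x + 1|}{2} + \frac{|x - 5|}{2}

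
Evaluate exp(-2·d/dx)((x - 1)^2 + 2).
x^{2} - 6 x + 11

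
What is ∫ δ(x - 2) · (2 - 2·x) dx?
-2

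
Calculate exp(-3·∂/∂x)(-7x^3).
- 7 x^{3} + 63 x^{2} - 189 x + 189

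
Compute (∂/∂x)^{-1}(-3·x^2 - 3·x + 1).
- x^{3} - \frac{3 x^{2}}{2} + x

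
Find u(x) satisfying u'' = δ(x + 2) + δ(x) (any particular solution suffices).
\frac{|x + 2|}{2} + \frac{|x|}{2}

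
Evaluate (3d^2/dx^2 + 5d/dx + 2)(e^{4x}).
70 e^{4 x}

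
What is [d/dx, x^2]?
2 x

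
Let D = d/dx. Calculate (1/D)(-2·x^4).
- \frac{2 x^{5}}{5}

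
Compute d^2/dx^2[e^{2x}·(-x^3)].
- 2 x \left(2 x^{2} + 6 x + 3\right) e^{2 x}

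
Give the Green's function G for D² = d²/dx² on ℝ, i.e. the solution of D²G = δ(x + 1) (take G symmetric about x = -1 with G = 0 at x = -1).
\frac{|x + 1|}{2}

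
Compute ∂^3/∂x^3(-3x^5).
- 180 x^{2}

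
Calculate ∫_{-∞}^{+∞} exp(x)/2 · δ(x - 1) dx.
\frac{e}{2}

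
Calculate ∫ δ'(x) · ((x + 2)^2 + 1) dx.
-4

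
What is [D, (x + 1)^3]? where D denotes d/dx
3 \left(x + 1\right)^{2}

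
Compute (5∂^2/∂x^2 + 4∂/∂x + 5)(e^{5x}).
150 e^{5 x}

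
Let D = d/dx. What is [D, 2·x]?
2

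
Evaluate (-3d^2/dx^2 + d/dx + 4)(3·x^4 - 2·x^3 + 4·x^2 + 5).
12 x^{4} + 4 x^{3} - 98 x^{2} + 44 x - 4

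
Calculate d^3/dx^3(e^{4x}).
64 e^{4 x}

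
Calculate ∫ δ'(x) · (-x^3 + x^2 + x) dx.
-1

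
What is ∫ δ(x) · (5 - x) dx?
5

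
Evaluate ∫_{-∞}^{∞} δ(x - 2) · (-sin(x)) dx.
- \sin{\left(2 \right)}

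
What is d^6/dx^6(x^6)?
720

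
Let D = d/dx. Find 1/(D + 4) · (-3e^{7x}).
- \frac{3 e^{7 x}}{11}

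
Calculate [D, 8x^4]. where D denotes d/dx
32 x^{3}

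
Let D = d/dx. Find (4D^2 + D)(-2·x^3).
6 x \left(- x - 8\right)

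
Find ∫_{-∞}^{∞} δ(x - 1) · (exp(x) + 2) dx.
2 + e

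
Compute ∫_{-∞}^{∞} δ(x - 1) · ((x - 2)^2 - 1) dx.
0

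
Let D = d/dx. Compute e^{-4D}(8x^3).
8 x^{3} - 96 x^{2} + 384 x - 512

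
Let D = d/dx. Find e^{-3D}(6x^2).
6 x^{2} - 36 x + 54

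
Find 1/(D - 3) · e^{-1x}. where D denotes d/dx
- \frac{e^{- x}}{4}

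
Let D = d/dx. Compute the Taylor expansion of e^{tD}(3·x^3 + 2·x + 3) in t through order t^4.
3 t^{3} + 9 t^{2} x + t \left(9 x^{2} + 2\right) + 3 x^{3} + 2 x + 3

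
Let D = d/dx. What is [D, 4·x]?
4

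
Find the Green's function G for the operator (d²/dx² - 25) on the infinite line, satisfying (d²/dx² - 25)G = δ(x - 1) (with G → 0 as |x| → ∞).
-\frac{e^{-5|x - 1|}}{10}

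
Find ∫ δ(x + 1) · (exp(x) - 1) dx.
-1 + e^{-1}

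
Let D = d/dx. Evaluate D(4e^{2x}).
8 e^{2 x}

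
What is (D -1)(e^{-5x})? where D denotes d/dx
- 6 e^{- 5 x}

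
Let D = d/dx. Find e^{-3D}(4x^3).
4 x^{3} - 36 x^{2} + 108 x - 108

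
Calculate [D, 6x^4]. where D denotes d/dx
24 x^{3}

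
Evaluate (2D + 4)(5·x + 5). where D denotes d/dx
20 x + 30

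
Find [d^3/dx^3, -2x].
-6\frac{d^{2}}{dx^{2}}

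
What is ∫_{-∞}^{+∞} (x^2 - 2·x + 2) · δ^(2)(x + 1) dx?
2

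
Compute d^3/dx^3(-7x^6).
- 840 x^{3}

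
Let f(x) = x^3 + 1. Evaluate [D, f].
3 x^{2}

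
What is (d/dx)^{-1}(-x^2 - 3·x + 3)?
- \frac{x^{3}}{3} - \frac{3 x^{2}}{2} + 3 x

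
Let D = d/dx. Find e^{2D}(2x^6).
2 x^{6} + 24 x^{5} + 120 x^{4} + 320 x^{3} + 480 x^{2} + 384 x + 128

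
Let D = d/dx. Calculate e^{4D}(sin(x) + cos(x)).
\sqrt{2} \sin{\left(x + \frac{\pi}{4} + 4 \right)}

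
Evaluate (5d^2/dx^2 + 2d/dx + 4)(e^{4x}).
92 e^{4 x}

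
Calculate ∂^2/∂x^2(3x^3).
18 x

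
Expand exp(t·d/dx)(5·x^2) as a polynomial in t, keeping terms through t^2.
5 t^{2} + 10 t x + 5 x^{2}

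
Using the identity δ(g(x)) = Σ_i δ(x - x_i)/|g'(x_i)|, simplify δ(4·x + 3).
\frac{\delta(x + 3/4)}{4}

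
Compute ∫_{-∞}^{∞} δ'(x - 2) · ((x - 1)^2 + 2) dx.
-2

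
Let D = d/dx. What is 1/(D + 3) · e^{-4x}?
- e^{- 4 x}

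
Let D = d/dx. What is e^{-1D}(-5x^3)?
- 5 x^{3} + 15 x^{2} - 15 x + 5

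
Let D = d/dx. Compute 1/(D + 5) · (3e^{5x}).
\frac{3 e^{5 x}}{10}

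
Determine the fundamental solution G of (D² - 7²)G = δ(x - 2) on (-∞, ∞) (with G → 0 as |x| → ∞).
-\frac{e^{-7|x - 2|}}{14}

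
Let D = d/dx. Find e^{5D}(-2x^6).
- 2 x^{6} - 60 x^{5} - 750 x^{4} - 5000 x^{3} - 18750 x^{2} - 37500 x - 31250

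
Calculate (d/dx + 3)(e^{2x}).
5 e^{2 x}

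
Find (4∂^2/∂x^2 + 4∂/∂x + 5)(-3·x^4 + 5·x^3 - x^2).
- 15 x^{4} - 23 x^{3} - 89 x^{2} + 112 x - 8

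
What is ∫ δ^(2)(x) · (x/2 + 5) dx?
0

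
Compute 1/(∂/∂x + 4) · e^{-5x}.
- e^{- 5 x}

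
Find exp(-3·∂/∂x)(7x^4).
7 x^{4} - 84 x^{3} + 378 x^{2} - 756 x + 567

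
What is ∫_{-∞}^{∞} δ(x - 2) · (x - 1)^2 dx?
1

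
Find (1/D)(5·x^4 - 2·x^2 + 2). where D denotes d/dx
x^{5} - \frac{2 x^{3}}{3} + 2 x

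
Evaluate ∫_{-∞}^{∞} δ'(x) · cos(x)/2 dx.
0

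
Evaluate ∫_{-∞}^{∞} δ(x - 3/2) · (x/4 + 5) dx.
\frac{43}{8}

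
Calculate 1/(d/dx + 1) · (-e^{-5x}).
\frac{e^{- 5 x}}{4}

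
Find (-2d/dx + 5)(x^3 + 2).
5 x^{3} - 6 x^{2} + 10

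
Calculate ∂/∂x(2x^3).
6 x^{2}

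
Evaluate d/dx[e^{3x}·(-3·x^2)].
3 x \left(- 3 x - 2\right) e^{3 x}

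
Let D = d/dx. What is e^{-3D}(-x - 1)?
2 - x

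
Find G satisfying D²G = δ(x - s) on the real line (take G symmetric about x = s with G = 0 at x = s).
\frac{|x - s|}{2}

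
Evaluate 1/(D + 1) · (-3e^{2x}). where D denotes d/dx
- e^{2 x}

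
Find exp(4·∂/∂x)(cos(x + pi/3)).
\cos{\left(x + \frac{\pi}{3} + 4 \right)}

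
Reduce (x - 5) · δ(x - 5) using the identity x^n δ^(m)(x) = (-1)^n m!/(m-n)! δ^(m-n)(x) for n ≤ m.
0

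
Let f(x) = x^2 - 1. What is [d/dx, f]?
2 x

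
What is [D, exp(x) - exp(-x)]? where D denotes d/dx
2 \cosh{\left(x \right)}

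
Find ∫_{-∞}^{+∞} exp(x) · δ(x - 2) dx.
e^{2}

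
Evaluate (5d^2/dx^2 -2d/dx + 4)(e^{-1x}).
11 e^{- x}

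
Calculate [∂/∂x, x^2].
2 x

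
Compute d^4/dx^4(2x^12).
23760 x^{8}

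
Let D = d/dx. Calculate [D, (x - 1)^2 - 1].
2 x - 2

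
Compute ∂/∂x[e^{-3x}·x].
\left(1 - 3 x\right) e^{- 3 x}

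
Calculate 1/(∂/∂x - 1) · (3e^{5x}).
\frac{3 e^{5 x}}{4}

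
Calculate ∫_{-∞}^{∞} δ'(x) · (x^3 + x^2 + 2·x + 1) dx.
-2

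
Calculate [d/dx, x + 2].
1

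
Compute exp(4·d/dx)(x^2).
x^{2} + 8 x + 16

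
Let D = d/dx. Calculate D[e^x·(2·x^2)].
2 x \left(x + 2\right) e^{x}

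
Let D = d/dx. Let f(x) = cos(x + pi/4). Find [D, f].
- \sin{\left(x + \frac{\pi}{4} \right)}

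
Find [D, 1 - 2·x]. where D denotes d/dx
-2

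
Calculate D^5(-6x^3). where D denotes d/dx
0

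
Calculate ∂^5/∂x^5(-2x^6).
- 1440 x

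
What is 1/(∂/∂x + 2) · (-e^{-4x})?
\frac{e^{- 4 x}}{2}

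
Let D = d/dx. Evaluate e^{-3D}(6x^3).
6 x^{3} - 54 x^{2} + 162 x - 162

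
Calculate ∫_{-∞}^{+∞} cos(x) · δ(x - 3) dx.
\cos{\left(3 \right)}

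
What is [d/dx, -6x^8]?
- 48 x^{7}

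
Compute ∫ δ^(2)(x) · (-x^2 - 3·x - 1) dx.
-2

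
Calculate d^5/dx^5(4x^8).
26880 x^{3}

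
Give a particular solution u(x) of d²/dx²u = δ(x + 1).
\frac{|x + 1|}{2}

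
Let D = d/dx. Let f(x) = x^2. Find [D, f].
2 x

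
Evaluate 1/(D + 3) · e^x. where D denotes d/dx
\frac{e^{x}}{4}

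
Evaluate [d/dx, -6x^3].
- 18 x^{2}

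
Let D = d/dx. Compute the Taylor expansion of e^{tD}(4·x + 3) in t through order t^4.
4 t + 4 x + 3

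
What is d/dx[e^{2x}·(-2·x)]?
\left(- 4 x - 2\right) e^{2 x}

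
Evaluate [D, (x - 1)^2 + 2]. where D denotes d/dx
2 x - 2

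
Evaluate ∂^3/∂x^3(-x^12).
- 1320 x^{9}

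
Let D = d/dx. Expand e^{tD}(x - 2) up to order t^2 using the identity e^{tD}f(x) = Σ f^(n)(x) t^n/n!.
t + x - 2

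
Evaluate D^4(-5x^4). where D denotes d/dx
-120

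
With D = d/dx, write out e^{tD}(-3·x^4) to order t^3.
3 x \left(- 4 t^{3} - 6 t^{2} x - 4 t x^{2} - x^{3}\right)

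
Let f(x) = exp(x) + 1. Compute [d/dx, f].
e^{x}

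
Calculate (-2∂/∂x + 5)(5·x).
25 x - 10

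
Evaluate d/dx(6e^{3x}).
18 e^{3 x}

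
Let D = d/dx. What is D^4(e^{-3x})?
81 e^{- 3 x}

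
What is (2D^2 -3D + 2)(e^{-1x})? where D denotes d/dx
7 e^{- x}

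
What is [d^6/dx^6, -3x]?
-18\frac{d^{5}}{dx^{5}}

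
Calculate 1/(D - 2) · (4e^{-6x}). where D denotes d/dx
- \frac{e^{- 6 x}}{2}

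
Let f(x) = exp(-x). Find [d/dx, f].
- e^{- x}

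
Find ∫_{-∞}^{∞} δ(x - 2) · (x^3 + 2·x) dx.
12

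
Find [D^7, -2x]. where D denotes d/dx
-14D^{6}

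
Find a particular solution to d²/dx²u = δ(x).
\frac{|x|}{2}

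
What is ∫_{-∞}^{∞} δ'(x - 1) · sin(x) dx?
- \cos{\left(1 \right)}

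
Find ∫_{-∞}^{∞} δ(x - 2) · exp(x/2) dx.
e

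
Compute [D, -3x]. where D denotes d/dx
-3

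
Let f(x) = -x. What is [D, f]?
-1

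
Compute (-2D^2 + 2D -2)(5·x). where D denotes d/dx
10 - 10 x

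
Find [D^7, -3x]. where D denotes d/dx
-21D^{6}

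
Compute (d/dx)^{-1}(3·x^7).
\frac{3 x^{8}}{8}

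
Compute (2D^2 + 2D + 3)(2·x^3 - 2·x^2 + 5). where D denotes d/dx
6 x^{3} + 6 x^{2} + 16 x + 7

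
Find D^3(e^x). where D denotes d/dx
e^{x}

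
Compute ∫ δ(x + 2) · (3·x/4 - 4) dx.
- \frac{11}{2}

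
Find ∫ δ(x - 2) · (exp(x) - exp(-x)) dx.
2 \sinh{\left(2 \right)}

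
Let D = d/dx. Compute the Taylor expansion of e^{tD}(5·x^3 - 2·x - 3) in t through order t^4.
5 t^{3} + 15 t^{2} x + t \left(15 x^{2} - 2\right) + 5 x^{3} - 2 x - 3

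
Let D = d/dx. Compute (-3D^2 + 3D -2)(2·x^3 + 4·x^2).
- 4 x^{3} + 10 x^{2} - 12 x - 24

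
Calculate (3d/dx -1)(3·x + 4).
5 - 3 x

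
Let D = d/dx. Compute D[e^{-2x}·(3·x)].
3 \left(1 - 2 x\right) e^{- 2 x}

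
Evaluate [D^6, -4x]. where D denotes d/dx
-24D^{5}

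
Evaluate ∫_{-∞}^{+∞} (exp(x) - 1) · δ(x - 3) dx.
-1 + e^{3}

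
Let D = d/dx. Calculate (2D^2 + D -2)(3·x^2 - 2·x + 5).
2 x \left(5 - 3 x\right)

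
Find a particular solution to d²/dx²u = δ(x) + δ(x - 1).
\frac{|x|}{2} + \frac{|x - 1|}{2}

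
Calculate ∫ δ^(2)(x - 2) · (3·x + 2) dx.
0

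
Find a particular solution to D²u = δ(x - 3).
\frac{|x - 3|}{2}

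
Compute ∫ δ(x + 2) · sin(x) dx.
- \sin{\left(2 \right)}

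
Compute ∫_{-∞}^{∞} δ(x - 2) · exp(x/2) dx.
e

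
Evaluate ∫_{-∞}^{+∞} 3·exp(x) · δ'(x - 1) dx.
- 3 e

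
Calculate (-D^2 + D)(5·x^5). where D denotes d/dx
25 x^{3} \left(x - 4\right)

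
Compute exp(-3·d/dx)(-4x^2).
- 4 x^{2} + 24 x - 36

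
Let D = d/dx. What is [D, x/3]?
\frac{1}{3}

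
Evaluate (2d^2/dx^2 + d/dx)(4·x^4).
16 x^{2} \left(x + 6\right)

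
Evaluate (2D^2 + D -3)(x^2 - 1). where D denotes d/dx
- 3 x^{2} + 2 x + 7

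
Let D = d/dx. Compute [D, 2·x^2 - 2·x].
4 x - 2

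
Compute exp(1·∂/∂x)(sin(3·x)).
\sin{\left(3 x + 3 \right)}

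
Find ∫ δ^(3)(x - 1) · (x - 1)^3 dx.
-6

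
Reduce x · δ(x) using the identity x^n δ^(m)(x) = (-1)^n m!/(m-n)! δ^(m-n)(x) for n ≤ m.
0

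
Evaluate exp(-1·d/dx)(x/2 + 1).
\frac{x}{2} + \frac{1}{2}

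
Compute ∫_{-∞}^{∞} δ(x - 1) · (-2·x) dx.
-2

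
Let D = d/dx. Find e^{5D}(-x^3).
- x^{3} - 15 x^{2} - 75 x - 125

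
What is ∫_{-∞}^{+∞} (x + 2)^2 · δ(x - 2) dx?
16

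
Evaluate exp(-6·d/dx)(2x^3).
2 x^{3} - 36 x^{2} + 216 x - 432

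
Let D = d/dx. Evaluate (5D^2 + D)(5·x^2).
10 x + 50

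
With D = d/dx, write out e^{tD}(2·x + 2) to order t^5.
2 t + 2 x + 2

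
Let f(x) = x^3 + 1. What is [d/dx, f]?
3 x^{2}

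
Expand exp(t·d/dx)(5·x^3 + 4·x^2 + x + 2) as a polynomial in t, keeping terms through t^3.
5 t^{3} + t^{2} \left(15 x + 4\right) + t \left(15 x^{2} + 8 x + 1\right) + 5 x^{3} + 4 x^{2} + x + 2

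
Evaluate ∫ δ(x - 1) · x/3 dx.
\frac{1}{3}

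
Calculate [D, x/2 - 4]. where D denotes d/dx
\frac{1}{2}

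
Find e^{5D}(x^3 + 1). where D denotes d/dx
x^{3} + 15 x^{2} + 75 x + 126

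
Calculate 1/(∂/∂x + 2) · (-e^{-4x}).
\frac{e^{- 4 x}}{2}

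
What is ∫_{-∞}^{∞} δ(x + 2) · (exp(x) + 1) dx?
e^{-2} + 1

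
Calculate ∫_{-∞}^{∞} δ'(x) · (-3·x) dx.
3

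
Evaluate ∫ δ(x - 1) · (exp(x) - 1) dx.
-1 + e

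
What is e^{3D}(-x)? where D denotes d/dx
- x - 3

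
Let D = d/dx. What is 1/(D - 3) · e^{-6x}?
- \frac{e^{- 6 x}}{9}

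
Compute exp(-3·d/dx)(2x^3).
2 x^{3} - 18 x^{2} + 54 x - 54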